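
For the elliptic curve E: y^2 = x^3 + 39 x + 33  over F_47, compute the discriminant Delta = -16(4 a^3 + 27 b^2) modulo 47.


4 a^3 + 27 b^2 = 4*39^3 + 27*33^2 = 237276 + 29403 = 266679
Delta = -16 * (266679) = -4266864
Delta mod 47 = 31

Delta = 31 (mod 47)


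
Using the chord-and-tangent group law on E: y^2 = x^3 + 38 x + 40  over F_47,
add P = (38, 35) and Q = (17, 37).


P != Q, so use the chord formula.
s = (y2 - y1) / (x2 - x1) = (2) / (26) mod 47 = 29
x3 = s^2 - x1 - x2 mod 47 = 29^2 - 38 - 17 = 34
y3 = s (x1 - x3) - y1 mod 47 = 29 * (38 - 34) - 35 = 34

P + Q = (34, 34)


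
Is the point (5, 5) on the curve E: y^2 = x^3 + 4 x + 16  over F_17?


Check whether y^2 = x^3 + 4 x + 16 (mod 17) for (x, y) = (5, 5).
LHS: y^2 = 5^2 mod 17 = 8
RHS: x^3 + 4 x + 16 = 5^3 + 4*5 + 16 mod 17 = 8
LHS = RHS

Yes, on the curve


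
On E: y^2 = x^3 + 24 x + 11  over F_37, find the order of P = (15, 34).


Compute successive multiples of P until we hit O:
  1P = (15, 34)
  2P = (28, 19)
  3P = (10, 20)
  4P = (8, 30)
  5P = (3, 31)
  6P = (26, 28)
  7P = (7, 2)
  8P = (31, 13)
  ... (continuing to 20P)
  20P = O

ord(P) = 20


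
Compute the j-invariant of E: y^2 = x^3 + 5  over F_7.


Delta = -16(4 a^3 + 27 b^2) mod 7 = 1
-1728 * (4 a)^3 = -1728 * (4*0)^3 mod 7 = 0
j = 0 * 1^(-1) mod 7 = 0

j = 0 (mod 7)


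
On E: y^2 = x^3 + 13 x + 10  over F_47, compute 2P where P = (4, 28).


Doubling: s = (3 x1^2 + a) / (2 y1)
s = (3*4^2 + 13) / (2*28) mod 47 = 12
x3 = s^2 - 2 x1 mod 47 = 12^2 - 2*4 = 42
y3 = s (x1 - x3) - y1 mod 47 = 12 * (4 - 42) - 28 = 33

2P = (42, 33)


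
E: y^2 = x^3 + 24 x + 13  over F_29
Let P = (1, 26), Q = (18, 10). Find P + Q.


P != Q, so use the chord formula.
s = (y2 - y1) / (x2 - x1) = (13) / (17) mod 29 = 11
x3 = s^2 - x1 - x2 mod 29 = 11^2 - 1 - 18 = 15
y3 = s (x1 - x3) - y1 mod 29 = 11 * (1 - 15) - 26 = 23

P + Q = (15, 23)


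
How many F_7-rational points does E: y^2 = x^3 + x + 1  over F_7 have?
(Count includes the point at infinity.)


For each x in F_7, count y with y^2 = x^3 + 1 x + 1 mod 7:
  x = 0: RHS = 1, y in [1, 6]  -> 2 point(s)
  x = 2: RHS = 4, y in [2, 5]  -> 2 point(s)
Affine points: 4. Add the point at infinity: total = 5.

#E(F_7) = 5


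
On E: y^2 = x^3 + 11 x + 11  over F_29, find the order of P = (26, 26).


Compute successive multiples of P until we hit O:
  1P = (26, 26)
  2P = (1, 9)
  3P = (11, 19)
  4P = (14, 26)
  5P = (18, 3)
  6P = (20, 13)
  7P = (3, 19)
  8P = (7, 5)
  ... (continuing to 29P)
  29P = O

ord(P) = 29


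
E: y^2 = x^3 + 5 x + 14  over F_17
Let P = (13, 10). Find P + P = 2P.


Doubling: s = (3 x1^2 + a) / (2 y1)
s = (3*13^2 + 5) / (2*10) mod 17 = 12
x3 = s^2 - 2 x1 mod 17 = 12^2 - 2*13 = 16
y3 = s (x1 - x3) - y1 mod 17 = 12 * (13 - 16) - 10 = 5

2P = (16, 5)


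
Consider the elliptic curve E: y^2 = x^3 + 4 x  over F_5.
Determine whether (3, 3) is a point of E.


Check whether y^2 = x^3 + 4 x + 0 (mod 5) for (x, y) = (3, 3).
LHS: y^2 = 3^2 mod 5 = 4
RHS: x^3 + 4 x + 0 = 3^3 + 4*3 + 0 mod 5 = 4
LHS = RHS

Yes, on the curve


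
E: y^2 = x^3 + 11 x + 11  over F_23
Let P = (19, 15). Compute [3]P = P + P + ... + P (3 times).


k = 3 = 11_2 (binary, LSB first: 11)
Double-and-add from P = (19, 15):
  bit 0 = 1: acc = O + (19, 15) = (19, 15)
  bit 1 = 1: acc = (19, 15) + (3, 18) = (4, 21)

3P = (4, 21)


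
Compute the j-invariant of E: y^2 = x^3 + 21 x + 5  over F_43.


Delta = -16(4 a^3 + 27 b^2) mod 43 = 1
-1728 * (4 a)^3 = -1728 * (4*21)^3 mod 43 = 21
j = 21 * 1^(-1) mod 43 = 21

j = 21 (mod 43)


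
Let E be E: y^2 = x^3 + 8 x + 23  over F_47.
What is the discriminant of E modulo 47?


4 a^3 + 27 b^2 = 4*8^3 + 27*23^2 = 2048 + 14283 = 16331
Delta = -16 * (16331) = -261296
Delta mod 47 = 24

Delta = 24 (mod 47)


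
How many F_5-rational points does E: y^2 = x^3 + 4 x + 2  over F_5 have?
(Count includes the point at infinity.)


For each x in F_5, count y with y^2 = x^3 + 4 x + 2 mod 5:
  x = 3: RHS = 1, y in [1, 4]  -> 2 point(s)
Affine points: 2. Add the point at infinity: total = 3.

#E(F_5) = 3


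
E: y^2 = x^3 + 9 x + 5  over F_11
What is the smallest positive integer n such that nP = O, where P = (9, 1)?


Compute successive multiples of P until we hit O:
  1P = (9, 1)
  2P = (7, 9)
  3P = (0, 7)
  4P = (0, 4)
  5P = (7, 2)
  6P = (9, 10)
  7P = O

ord(P) = 7


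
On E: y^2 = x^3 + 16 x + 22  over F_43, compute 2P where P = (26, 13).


Doubling: s = (3 x1^2 + a) / (2 y1)
s = (3*26^2 + 16) / (2*13) mod 43 = 29
x3 = s^2 - 2 x1 mod 43 = 29^2 - 2*26 = 15
y3 = s (x1 - x3) - y1 mod 43 = 29 * (26 - 15) - 13 = 5

2P = (15, 5)


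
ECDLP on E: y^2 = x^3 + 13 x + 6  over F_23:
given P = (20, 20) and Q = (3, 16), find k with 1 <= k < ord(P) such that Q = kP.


Enumerate multiples of P until we hit Q = (3, 16):
  1P = (20, 20)
  2P = (7, 16)
  3P = (21, 8)
  4P = (11, 10)
  5P = (8, 1)
  6P = (13, 16)
  7P = (3, 16)
Match found at i = 7.

k = 7


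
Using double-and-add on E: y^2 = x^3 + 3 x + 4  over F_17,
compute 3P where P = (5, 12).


k = 3 = 11_2 (binary, LSB first: 11)
Double-and-add from P = (5, 12):
  bit 0 = 1: acc = O + (5, 12) = (5, 12)
  bit 1 = 1: acc = (5, 12) + (8, 8) = (2, 1)

3P = (2, 1)


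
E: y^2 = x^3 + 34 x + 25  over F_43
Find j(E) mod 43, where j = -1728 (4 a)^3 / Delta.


Delta = -16(4 a^3 + 27 b^2) mod 43 = 41
-1728 * (4 a)^3 = -1728 * (4*34)^3 mod 43 = 8
j = 8 * 41^(-1) mod 43 = 39

j = 39 (mod 43)


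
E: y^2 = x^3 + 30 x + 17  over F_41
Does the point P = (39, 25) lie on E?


Check whether y^2 = x^3 + 30 x + 17 (mod 41) for (x, y) = (39, 25).
LHS: y^2 = 25^2 mod 41 = 10
RHS: x^3 + 30 x + 17 = 39^3 + 30*39 + 17 mod 41 = 31
LHS != RHS

No, not on the curve


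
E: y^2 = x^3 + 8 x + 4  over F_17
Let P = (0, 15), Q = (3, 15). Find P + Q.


P != Q, so use the chord formula.
s = (y2 - y1) / (x2 - x1) = (0) / (3) mod 17 = 0
x3 = s^2 - x1 - x2 mod 17 = 0^2 - 0 - 3 = 14
y3 = s (x1 - x3) - y1 mod 17 = 0 * (0 - 14) - 15 = 2

P + Q = (14, 2)


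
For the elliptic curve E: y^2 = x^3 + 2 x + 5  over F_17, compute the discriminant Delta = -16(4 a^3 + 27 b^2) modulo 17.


4 a^3 + 27 b^2 = 4*2^3 + 27*5^2 = 32 + 675 = 707
Delta = -16 * (707) = -11312
Delta mod 17 = 10

Delta = 10 (mod 17)


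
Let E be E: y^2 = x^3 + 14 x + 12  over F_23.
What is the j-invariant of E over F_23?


Delta = -16(4 a^3 + 27 b^2) mod 23 = 19
-1728 * (4 a)^3 = -1728 * (4*14)^3 mod 23 = 13
j = 13 * 19^(-1) mod 23 = 14

j = 14 (mod 23)


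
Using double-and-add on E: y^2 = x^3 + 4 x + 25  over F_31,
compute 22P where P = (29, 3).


k = 22 = 10110_2 (binary, LSB first: 01101)
Double-and-add from P = (29, 3):
  bit 0 = 0: acc unchanged = O
  bit 1 = 1: acc = O + (18, 16) = (18, 16)
  bit 2 = 1: acc = (18, 16) + (3, 23) = (20, 18)
  bit 3 = 0: acc unchanged = (20, 18)
  bit 4 = 1: acc = (20, 18) + (30, 19) = (21, 16)

22P = (21, 16)


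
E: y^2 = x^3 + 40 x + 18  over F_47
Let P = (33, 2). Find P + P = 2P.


Doubling: s = (3 x1^2 + a) / (2 y1)
s = (3*33^2 + 40) / (2*2) mod 47 = 16
x3 = s^2 - 2 x1 mod 47 = 16^2 - 2*33 = 2
y3 = s (x1 - x3) - y1 mod 47 = 16 * (33 - 2) - 2 = 24

2P = (2, 24)


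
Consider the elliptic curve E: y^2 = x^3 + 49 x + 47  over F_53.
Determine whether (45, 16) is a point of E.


Check whether y^2 = x^3 + 49 x + 47 (mod 53) for (x, y) = (45, 16).
LHS: y^2 = 16^2 mod 53 = 44
RHS: x^3 + 49 x + 47 = 45^3 + 49*45 + 47 mod 53 = 44
LHS = RHS

Yes, on the curve


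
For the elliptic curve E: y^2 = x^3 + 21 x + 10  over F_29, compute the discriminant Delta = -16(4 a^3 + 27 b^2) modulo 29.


4 a^3 + 27 b^2 = 4*21^3 + 27*10^2 = 37044 + 2700 = 39744
Delta = -16 * (39744) = -635904
Delta mod 29 = 8

Delta = 8 (mod 29)


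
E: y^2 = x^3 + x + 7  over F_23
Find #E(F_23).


For each x in F_23, count y with y^2 = x^3 + 1 x + 7 mod 23:
  x = 1: RHS = 9, y in [3, 20]  -> 2 point(s)
  x = 4: RHS = 6, y in [11, 12]  -> 2 point(s)
  x = 7: RHS = 12, y in [9, 14]  -> 2 point(s)
  x = 9: RHS = 9, y in [3, 20]  -> 2 point(s)
  x = 13: RHS = 9, y in [3, 20]  -> 2 point(s)
  x = 15: RHS = 16, y in [4, 19]  -> 2 point(s)
  x = 16: RHS = 2, y in [5, 18]  -> 2 point(s)
  x = 19: RHS = 8, y in [10, 13]  -> 2 point(s)
  x = 20: RHS = 0, y in [0]  -> 1 point(s)
Affine points: 17. Add the point at infinity: total = 18.

#E(F_23) = 18


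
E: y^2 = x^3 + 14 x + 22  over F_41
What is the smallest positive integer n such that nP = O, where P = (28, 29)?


Compute successive multiples of P until we hit O:
  1P = (28, 29)
  2P = (16, 18)
  3P = (34, 27)
  4P = (11, 20)
  5P = (22, 20)
  6P = (24, 18)
  7P = (35, 3)
  8P = (1, 23)
  ... (continuing to 39P)
  39P = O

ord(P) = 39


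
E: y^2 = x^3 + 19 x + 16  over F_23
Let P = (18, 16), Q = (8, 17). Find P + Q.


P != Q, so use the chord formula.
s = (y2 - y1) / (x2 - x1) = (1) / (13) mod 23 = 16
x3 = s^2 - x1 - x2 mod 23 = 16^2 - 18 - 8 = 0
y3 = s (x1 - x3) - y1 mod 23 = 16 * (18 - 0) - 16 = 19

P + Q = (0, 19)


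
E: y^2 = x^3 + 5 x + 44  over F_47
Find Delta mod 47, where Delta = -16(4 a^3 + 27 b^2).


4 a^3 + 27 b^2 = 4*5^3 + 27*44^2 = 500 + 52272 = 52772
Delta = -16 * (52772) = -844352
Delta mod 47 = 3

Delta = 3 (mod 47)


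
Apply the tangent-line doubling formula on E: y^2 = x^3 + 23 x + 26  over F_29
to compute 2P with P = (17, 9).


Doubling: s = (3 x1^2 + a) / (2 y1)
s = (3*17^2 + 23) / (2*9) mod 29 = 14
x3 = s^2 - 2 x1 mod 29 = 14^2 - 2*17 = 17
y3 = s (x1 - x3) - y1 mod 29 = 14 * (17 - 17) - 9 = 20

2P = (17, 20)


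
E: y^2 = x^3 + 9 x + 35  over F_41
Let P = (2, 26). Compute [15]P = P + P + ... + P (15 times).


k = 15 = 1111_2 (binary, LSB first: 1111)
Double-and-add from P = (2, 26):
  bit 0 = 1: acc = O + (2, 26) = (2, 26)
  bit 1 = 1: acc = (2, 26) + (1, 2) = (40, 5)
  bit 2 = 1: acc = (40, 5) + (7, 21) = (39, 38)
  bit 3 = 1: acc = (39, 38) + (9, 36) = (32, 39)

15P = (32, 39)


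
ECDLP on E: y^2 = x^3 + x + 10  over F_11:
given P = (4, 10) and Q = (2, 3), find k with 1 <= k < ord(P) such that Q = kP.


Enumerate multiples of P until we hit Q = (2, 3):
  1P = (4, 10)
  2P = (1, 10)
  3P = (6, 1)
  4P = (2, 3)
Match found at i = 4.

k = 4


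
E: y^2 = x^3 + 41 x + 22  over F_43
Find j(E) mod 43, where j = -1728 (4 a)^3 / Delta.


Delta = -16(4 a^3 + 27 b^2) mod 43 = 17
-1728 * (4 a)^3 = -1728 * (4*41)^3 mod 43 = 11
j = 11 * 17^(-1) mod 43 = 31

j = 31 (mod 43)


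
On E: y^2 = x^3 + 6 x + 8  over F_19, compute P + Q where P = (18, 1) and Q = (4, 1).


P != Q, so use the chord formula.
s = (y2 - y1) / (x2 - x1) = (0) / (5) mod 19 = 0
x3 = s^2 - x1 - x2 mod 19 = 0^2 - 18 - 4 = 16
y3 = s (x1 - x3) - y1 mod 19 = 0 * (18 - 16) - 1 = 18

P + Q = (16, 18)


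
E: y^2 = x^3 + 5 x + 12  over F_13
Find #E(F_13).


For each x in F_13, count y with y^2 = x^3 + 5 x + 12 mod 13:
  x = 0: RHS = 12, y in [5, 8]  -> 2 point(s)
  x = 2: RHS = 4, y in [2, 11]  -> 2 point(s)
  x = 7: RHS = 0, y in [0]  -> 1 point(s)
  x = 10: RHS = 9, y in [3, 10]  -> 2 point(s)
Affine points: 7. Add the point at infinity: total = 8.

#E(F_13) = 8


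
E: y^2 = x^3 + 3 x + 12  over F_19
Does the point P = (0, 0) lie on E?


Check whether y^2 = x^3 + 3 x + 12 (mod 19) for (x, y) = (0, 0).
LHS: y^2 = 0^2 mod 19 = 0
RHS: x^3 + 3 x + 12 = 0^3 + 3*0 + 12 mod 19 = 12
LHS != RHS

No, not on the curve


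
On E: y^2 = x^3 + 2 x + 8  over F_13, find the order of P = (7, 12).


Compute successive multiples of P until we hit O:
  1P = (7, 12)
  2P = (8, 4)
  3P = (10, 12)
  4P = (9, 1)
  5P = (11, 10)
  6P = (5, 0)
  7P = (11, 3)
  8P = (9, 12)
  ... (continuing to 12P)
  12P = O

ord(P) = 12


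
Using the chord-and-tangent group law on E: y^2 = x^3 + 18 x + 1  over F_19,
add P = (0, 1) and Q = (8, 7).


P != Q, so use the chord formula.
s = (y2 - y1) / (x2 - x1) = (6) / (8) mod 19 = 15
x3 = s^2 - x1 - x2 mod 19 = 15^2 - 0 - 8 = 8
y3 = s (x1 - x3) - y1 mod 19 = 15 * (0 - 8) - 1 = 12

P + Q = (8, 12)


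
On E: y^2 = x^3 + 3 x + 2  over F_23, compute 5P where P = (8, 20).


k = 5 = 101_2 (binary, LSB first: 101)
Double-and-add from P = (8, 20):
  bit 0 = 1: acc = O + (8, 20) = (8, 20)
  bit 1 = 0: acc unchanged = (8, 20)
  bit 2 = 1: acc = (8, 20) + (19, 8) = (20, 14)

5P = (20, 14)


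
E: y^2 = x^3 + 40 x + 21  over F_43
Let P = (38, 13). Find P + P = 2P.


Doubling: s = (3 x1^2 + a) / (2 y1)
s = (3*38^2 + 40) / (2*13) mod 43 = 16
x3 = s^2 - 2 x1 mod 43 = 16^2 - 2*38 = 8
y3 = s (x1 - x3) - y1 mod 43 = 16 * (38 - 8) - 13 = 37

2P = (8, 37)


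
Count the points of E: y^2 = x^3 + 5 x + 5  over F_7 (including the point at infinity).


For each x in F_7, count y with y^2 = x^3 + 5 x + 5 mod 7:
  x = 1: RHS = 4, y in [2, 5]  -> 2 point(s)
  x = 2: RHS = 2, y in [3, 4]  -> 2 point(s)
  x = 5: RHS = 1, y in [1, 6]  -> 2 point(s)
Affine points: 6. Add the point at infinity: total = 7.

#E(F_7) = 7


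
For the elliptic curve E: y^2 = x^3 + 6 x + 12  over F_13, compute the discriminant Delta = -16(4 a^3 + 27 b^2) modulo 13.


4 a^3 + 27 b^2 = 4*6^3 + 27*12^2 = 864 + 3888 = 4752
Delta = -16 * (4752) = -76032
Delta mod 13 = 5

Delta = 5 (mod 13)


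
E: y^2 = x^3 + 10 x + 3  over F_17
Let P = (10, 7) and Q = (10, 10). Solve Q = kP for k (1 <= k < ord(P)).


Enumerate multiples of P until we hit Q = (10, 10):
  1P = (10, 7)
  2P = (12, 7)
  3P = (12, 10)
  4P = (10, 10)
Match found at i = 4.

k = 4


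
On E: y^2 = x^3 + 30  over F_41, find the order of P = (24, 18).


Compute successive multiples of P until we hit O:
  1P = (24, 18)
  2P = (1, 20)
  3P = (15, 24)
  4P = (7, 39)
  5P = (5, 14)
  6P = (10, 13)
  7P = (27, 19)
  8P = (22, 10)
  ... (continuing to 21P)
  21P = O

ord(P) = 21


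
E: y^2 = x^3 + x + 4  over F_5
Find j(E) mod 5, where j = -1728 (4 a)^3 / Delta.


Delta = -16(4 a^3 + 27 b^2) mod 5 = 4
-1728 * (4 a)^3 = -1728 * (4*1)^3 mod 5 = 3
j = 3 * 4^(-1) mod 5 = 2

j = 2 (mod 5)


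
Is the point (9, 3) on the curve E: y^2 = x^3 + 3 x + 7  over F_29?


Check whether y^2 = x^3 + 3 x + 7 (mod 29) for (x, y) = (9, 3).
LHS: y^2 = 3^2 mod 29 = 9
RHS: x^3 + 3 x + 7 = 9^3 + 3*9 + 7 mod 29 = 9
LHS = RHS

Yes, on the curve


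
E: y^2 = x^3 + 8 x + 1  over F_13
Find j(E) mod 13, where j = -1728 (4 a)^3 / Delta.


Delta = -16(4 a^3 + 27 b^2) mod 13 = 2
-1728 * (4 a)^3 = -1728 * (4*8)^3 mod 13 = 8
j = 8 * 2^(-1) mod 13 = 4

j = 4 (mod 13)


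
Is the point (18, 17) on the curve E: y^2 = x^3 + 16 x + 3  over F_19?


Check whether y^2 = x^3 + 16 x + 3 (mod 19) for (x, y) = (18, 17).
LHS: y^2 = 17^2 mod 19 = 4
RHS: x^3 + 16 x + 3 = 18^3 + 16*18 + 3 mod 19 = 5
LHS != RHS

No, not on the curve


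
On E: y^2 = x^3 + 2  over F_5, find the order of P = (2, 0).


Compute successive multiples of P until we hit O:
  1P = (2, 0)
  2P = O

ord(P) = 2


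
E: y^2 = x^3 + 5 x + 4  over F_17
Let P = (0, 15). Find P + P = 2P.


Doubling: s = (3 x1^2 + a) / (2 y1)
s = (3*0^2 + 5) / (2*15) mod 17 = 3
x3 = s^2 - 2 x1 mod 17 = 3^2 - 2*0 = 9
y3 = s (x1 - x3) - y1 mod 17 = 3 * (0 - 9) - 15 = 9

2P = (9, 9)


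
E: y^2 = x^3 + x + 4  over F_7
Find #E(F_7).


For each x in F_7, count y with y^2 = x^3 + 1 x + 4 mod 7:
  x = 0: RHS = 4, y in [2, 5]  -> 2 point(s)
  x = 2: RHS = 0, y in [0]  -> 1 point(s)
  x = 4: RHS = 2, y in [3, 4]  -> 2 point(s)
  x = 5: RHS = 1, y in [1, 6]  -> 2 point(s)
  x = 6: RHS = 2, y in [3, 4]  -> 2 point(s)
Affine points: 9. Add the point at infinity: total = 10.

#E(F_7) = 10


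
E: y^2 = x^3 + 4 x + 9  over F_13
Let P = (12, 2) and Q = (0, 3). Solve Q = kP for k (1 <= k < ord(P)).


Enumerate multiples of P until we hit Q = (0, 3):
  1P = (12, 2)
  2P = (1, 1)
  3P = (10, 10)
  4P = (7, 4)
  5P = (3, 10)
  6P = (2, 5)
  7P = (0, 10)
  8P = (0, 3)
Match found at i = 8.

k = 8


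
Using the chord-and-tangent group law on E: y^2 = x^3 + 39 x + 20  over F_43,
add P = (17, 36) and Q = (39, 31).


P != Q, so use the chord formula.
s = (y2 - y1) / (x2 - x1) = (38) / (22) mod 43 = 33
x3 = s^2 - x1 - x2 mod 43 = 33^2 - 17 - 39 = 1
y3 = s (x1 - x3) - y1 mod 43 = 33 * (17 - 1) - 36 = 19

P + Q = (1, 19)


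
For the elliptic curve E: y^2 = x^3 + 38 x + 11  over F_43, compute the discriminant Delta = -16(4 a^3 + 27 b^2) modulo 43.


4 a^3 + 27 b^2 = 4*38^3 + 27*11^2 = 219488 + 3267 = 222755
Delta = -16 * (222755) = -3564080
Delta mod 43 = 18

Delta = 18 (mod 43)


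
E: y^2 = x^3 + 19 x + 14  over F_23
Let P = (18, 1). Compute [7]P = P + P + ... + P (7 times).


k = 7 = 111_2 (binary, LSB first: 111)
Double-and-add from P = (18, 1):
  bit 0 = 1: acc = O + (18, 1) = (18, 1)
  bit 1 = 1: acc = (18, 1) + (11, 6) = (10, 13)
  bit 2 = 1: acc = (10, 13) + (3, 11) = (19, 14)

7P = (19, 14)


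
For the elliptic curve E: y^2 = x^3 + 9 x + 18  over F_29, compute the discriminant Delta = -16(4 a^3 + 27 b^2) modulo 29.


4 a^3 + 27 b^2 = 4*9^3 + 27*18^2 = 2916 + 8748 = 11664
Delta = -16 * (11664) = -186624
Delta mod 29 = 20

Delta = 20 (mod 29)


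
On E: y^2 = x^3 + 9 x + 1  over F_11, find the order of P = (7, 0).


Compute successive multiples of P until we hit O:
  1P = (7, 0)
  2P = O

ord(P) = 2


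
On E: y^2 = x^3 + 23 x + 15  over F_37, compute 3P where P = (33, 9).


k = 3 = 11_2 (binary, LSB first: 11)
Double-and-add from P = (33, 9):
  bit 0 = 1: acc = O + (33, 9) = (33, 9)
  bit 1 = 1: acc = (33, 9) + (7, 36) = (7, 1)

3P = (7, 1)


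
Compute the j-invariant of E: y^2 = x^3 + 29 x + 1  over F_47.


Delta = -16(4 a^3 + 27 b^2) mod 47 = 12
-1728 * (4 a)^3 = -1728 * (4*29)^3 mod 47 = 4
j = 4 * 12^(-1) mod 47 = 16

j = 16 (mod 47)


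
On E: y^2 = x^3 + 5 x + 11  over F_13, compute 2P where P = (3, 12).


Doubling: s = (3 x1^2 + a) / (2 y1)
s = (3*3^2 + 5) / (2*12) mod 13 = 10
x3 = s^2 - 2 x1 mod 13 = 10^2 - 2*3 = 3
y3 = s (x1 - x3) - y1 mod 13 = 10 * (3 - 3) - 12 = 1

2P = (3, 1)


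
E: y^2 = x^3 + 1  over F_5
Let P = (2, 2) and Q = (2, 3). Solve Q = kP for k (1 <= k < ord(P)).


Enumerate multiples of P until we hit Q = (2, 3):
  1P = (2, 2)
  2P = (0, 4)
  3P = (4, 0)
  4P = (0, 1)
  5P = (2, 3)
Match found at i = 5.

k = 5


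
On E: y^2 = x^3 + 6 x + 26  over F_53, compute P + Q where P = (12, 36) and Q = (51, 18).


P != Q, so use the chord formula.
s = (y2 - y1) / (x2 - x1) = (35) / (39) mod 53 = 24
x3 = s^2 - x1 - x2 mod 53 = 24^2 - 12 - 51 = 36
y3 = s (x1 - x3) - y1 mod 53 = 24 * (12 - 36) - 36 = 24

P + Q = (36, 24)


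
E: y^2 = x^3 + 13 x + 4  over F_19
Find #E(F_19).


For each x in F_19, count y with y^2 = x^3 + 13 x + 4 mod 19:
  x = 0: RHS = 4, y in [2, 17]  -> 2 point(s)
  x = 2: RHS = 0, y in [0]  -> 1 point(s)
  x = 4: RHS = 6, y in [5, 14]  -> 2 point(s)
  x = 5: RHS = 4, y in [2, 17]  -> 2 point(s)
  x = 7: RHS = 1, y in [1, 18]  -> 2 point(s)
  x = 12: RHS = 7, y in [8, 11]  -> 2 point(s)
  x = 14: RHS = 4, y in [2, 17]  -> 2 point(s)
  x = 18: RHS = 9, y in [3, 16]  -> 2 point(s)
Affine points: 15. Add the point at infinity: total = 16.

#E(F_19) = 16


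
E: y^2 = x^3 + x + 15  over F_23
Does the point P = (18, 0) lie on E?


Check whether y^2 = x^3 + 1 x + 15 (mod 23) for (x, y) = (18, 0).
LHS: y^2 = 0^2 mod 23 = 0
RHS: x^3 + 1 x + 15 = 18^3 + 1*18 + 15 mod 23 = 0
LHS = RHS

Yes, on the curve


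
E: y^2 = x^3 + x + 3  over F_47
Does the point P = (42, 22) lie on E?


Check whether y^2 = x^3 + 1 x + 3 (mod 47) for (x, y) = (42, 22).
LHS: y^2 = 22^2 mod 47 = 14
RHS: x^3 + 1 x + 3 = 42^3 + 1*42 + 3 mod 47 = 14
LHS = RHS

Yes, on the curve


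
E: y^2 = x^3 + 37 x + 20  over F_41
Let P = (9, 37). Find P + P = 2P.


Doubling: s = (3 x1^2 + a) / (2 y1)
s = (3*9^2 + 37) / (2*37) mod 41 = 6
x3 = s^2 - 2 x1 mod 41 = 6^2 - 2*9 = 18
y3 = s (x1 - x3) - y1 mod 41 = 6 * (9 - 18) - 37 = 32

2P = (18, 32)


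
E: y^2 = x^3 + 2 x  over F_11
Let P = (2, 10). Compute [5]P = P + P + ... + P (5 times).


k = 5 = 101_2 (binary, LSB first: 101)
Double-and-add from P = (2, 10):
  bit 0 = 1: acc = O + (2, 10) = (2, 10)
  bit 1 = 0: acc unchanged = (2, 10)
  bit 2 = 1: acc = (2, 10) + (1, 6) = (2, 1)

5P = (2, 1)


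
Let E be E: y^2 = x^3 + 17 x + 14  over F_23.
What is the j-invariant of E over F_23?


Delta = -16(4 a^3 + 27 b^2) mod 23 = 15
-1728 * (4 a)^3 = -1728 * (4*17)^3 mod 23 = 3
j = 3 * 15^(-1) mod 23 = 14

j = 14 (mod 23)


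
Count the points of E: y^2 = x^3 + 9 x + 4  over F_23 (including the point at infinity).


For each x in F_23, count y with y^2 = x^3 + 9 x + 4 mod 23:
  x = 0: RHS = 4, y in [2, 21]  -> 2 point(s)
  x = 3: RHS = 12, y in [9, 14]  -> 2 point(s)
  x = 4: RHS = 12, y in [9, 14]  -> 2 point(s)
  x = 5: RHS = 13, y in [6, 17]  -> 2 point(s)
  x = 8: RHS = 13, y in [6, 17]  -> 2 point(s)
  x = 9: RHS = 9, y in [3, 20]  -> 2 point(s)
  x = 10: RHS = 13, y in [6, 17]  -> 2 point(s)
  x = 11: RHS = 8, y in [10, 13]  -> 2 point(s)
  x = 12: RHS = 0, y in [0]  -> 1 point(s)
  x = 13: RHS = 18, y in [8, 15]  -> 2 point(s)
  x = 15: RHS = 18, y in [8, 15]  -> 2 point(s)
  x = 16: RHS = 12, y in [9, 14]  -> 2 point(s)
  x = 18: RHS = 18, y in [8, 15]  -> 2 point(s)
  x = 21: RHS = 1, y in [1, 22]  -> 2 point(s)
Affine points: 27. Add the point at infinity: total = 28.

#E(F_23) = 28


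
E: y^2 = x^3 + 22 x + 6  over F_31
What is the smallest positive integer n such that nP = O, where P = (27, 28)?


Compute successive multiples of P until we hit O:
  1P = (27, 28)
  2P = (27, 3)
  3P = O

ord(P) = 3


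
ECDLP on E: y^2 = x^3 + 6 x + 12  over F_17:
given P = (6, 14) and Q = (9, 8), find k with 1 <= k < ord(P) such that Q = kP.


Enumerate multiples of P until we hit Q = (9, 8):
  1P = (6, 14)
  2P = (9, 9)
  3P = (1, 6)
  4P = (1, 11)
  5P = (9, 8)
Match found at i = 5.

k = 5


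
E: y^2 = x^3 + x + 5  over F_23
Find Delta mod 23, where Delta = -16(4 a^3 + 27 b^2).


4 a^3 + 27 b^2 = 4*1^3 + 27*5^2 = 4 + 675 = 679
Delta = -16 * (679) = -10864
Delta mod 23 = 15

Delta = 15 (mod 23)


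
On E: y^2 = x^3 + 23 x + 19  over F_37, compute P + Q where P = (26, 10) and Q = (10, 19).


P != Q, so use the chord formula.
s = (y2 - y1) / (x2 - x1) = (9) / (21) mod 37 = 11
x3 = s^2 - x1 - x2 mod 37 = 11^2 - 26 - 10 = 11
y3 = s (x1 - x3) - y1 mod 37 = 11 * (26 - 11) - 10 = 7

P + Q = (11, 7)


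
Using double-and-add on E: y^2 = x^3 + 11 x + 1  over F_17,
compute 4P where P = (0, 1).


k = 4 = 100_2 (binary, LSB first: 001)
Double-and-add from P = (0, 1):
  bit 0 = 0: acc unchanged = O
  bit 1 = 0: acc unchanged = O
  bit 2 = 1: acc = O + (0, 16) = (0, 16)

4P = (0, 16)


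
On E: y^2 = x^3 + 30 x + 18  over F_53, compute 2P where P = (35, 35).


Doubling: s = (3 x1^2 + a) / (2 y1)
s = (3*35^2 + 30) / (2*35) mod 53 = 34
x3 = s^2 - 2 x1 mod 53 = 34^2 - 2*35 = 26
y3 = s (x1 - x3) - y1 mod 53 = 34 * (35 - 26) - 35 = 6

2P = (26, 6)


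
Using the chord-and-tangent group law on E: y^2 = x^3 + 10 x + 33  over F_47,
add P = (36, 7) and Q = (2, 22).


P != Q, so use the chord formula.
s = (y2 - y1) / (x2 - x1) = (15) / (13) mod 47 = 12
x3 = s^2 - x1 - x2 mod 47 = 12^2 - 36 - 2 = 12
y3 = s (x1 - x3) - y1 mod 47 = 12 * (36 - 12) - 7 = 46

P + Q = (12, 46)


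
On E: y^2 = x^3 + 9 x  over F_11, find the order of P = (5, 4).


Compute successive multiples of P until we hit O:
  1P = (5, 4)
  2P = (4, 1)
  3P = (0, 0)
  4P = (4, 10)
  5P = (5, 7)
  6P = O

ord(P) = 6


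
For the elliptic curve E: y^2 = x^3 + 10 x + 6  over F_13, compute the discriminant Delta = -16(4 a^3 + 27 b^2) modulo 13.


4 a^3 + 27 b^2 = 4*10^3 + 27*6^2 = 4000 + 972 = 4972
Delta = -16 * (4972) = -79552
Delta mod 13 = 8

Delta = 8 (mod 13)


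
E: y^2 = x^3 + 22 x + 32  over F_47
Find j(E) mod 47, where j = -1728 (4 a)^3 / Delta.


Delta = -16(4 a^3 + 27 b^2) mod 47 = 24
-1728 * (4 a)^3 = -1728 * (4*22)^3 mod 47 = 21
j = 21 * 24^(-1) mod 47 = 42

j = 42 (mod 47)


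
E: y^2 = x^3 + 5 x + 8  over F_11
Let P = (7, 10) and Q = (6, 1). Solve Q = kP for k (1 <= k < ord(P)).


Enumerate multiples of P until we hit Q = (6, 1):
  1P = (7, 10)
  2P = (9, 10)
  3P = (6, 1)
Match found at i = 3.

k = 3


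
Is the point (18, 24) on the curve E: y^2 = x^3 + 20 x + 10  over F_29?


Check whether y^2 = x^3 + 20 x + 10 (mod 29) for (x, y) = (18, 24).
LHS: y^2 = 24^2 mod 29 = 25
RHS: x^3 + 20 x + 10 = 18^3 + 20*18 + 10 mod 29 = 25
LHS = RHS

Yes, on the curve


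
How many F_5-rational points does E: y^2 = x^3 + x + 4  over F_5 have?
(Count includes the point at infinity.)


For each x in F_5, count y with y^2 = x^3 + 1 x + 4 mod 5:
  x = 0: RHS = 4, y in [2, 3]  -> 2 point(s)
  x = 1: RHS = 1, y in [1, 4]  -> 2 point(s)
  x = 2: RHS = 4, y in [2, 3]  -> 2 point(s)
  x = 3: RHS = 4, y in [2, 3]  -> 2 point(s)
Affine points: 8. Add the point at infinity: total = 9.

#E(F_5) = 9


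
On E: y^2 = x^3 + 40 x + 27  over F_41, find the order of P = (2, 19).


Compute successive multiples of P until we hit O:
  1P = (2, 19)
  2P = (14, 25)
  3P = (15, 36)
  4P = (8, 11)
  5P = (10, 19)
  6P = (29, 22)
  7P = (9, 3)
  8P = (21, 1)
  ... (continuing to 39P)
  39P = O

ord(P) = 39


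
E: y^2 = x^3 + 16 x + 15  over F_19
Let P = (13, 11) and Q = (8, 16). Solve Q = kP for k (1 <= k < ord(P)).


Enumerate multiples of P until we hit Q = (8, 16):
  1P = (13, 11)
  2P = (2, 13)
  3P = (10, 4)
  4P = (12, 4)
  5P = (5, 7)
  6P = (6, 2)
  7P = (16, 15)
  8P = (15, 18)
  9P = (8, 16)
Match found at i = 9.

k = 9


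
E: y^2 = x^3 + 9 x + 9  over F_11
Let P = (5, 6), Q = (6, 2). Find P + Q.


P != Q, so use the chord formula.
s = (y2 - y1) / (x2 - x1) = (7) / (1) mod 11 = 7
x3 = s^2 - x1 - x2 mod 11 = 7^2 - 5 - 6 = 5
y3 = s (x1 - x3) - y1 mod 11 = 7 * (5 - 5) - 6 = 5

P + Q = (5, 5)


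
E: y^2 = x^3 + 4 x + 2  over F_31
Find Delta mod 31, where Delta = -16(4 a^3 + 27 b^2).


4 a^3 + 27 b^2 = 4*4^3 + 27*2^2 = 256 + 108 = 364
Delta = -16 * (364) = -5824
Delta mod 31 = 4

Delta = 4 (mod 31)


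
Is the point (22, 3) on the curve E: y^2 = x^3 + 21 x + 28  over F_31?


Check whether y^2 = x^3 + 21 x + 28 (mod 31) for (x, y) = (22, 3).
LHS: y^2 = 3^2 mod 31 = 9
RHS: x^3 + 21 x + 28 = 22^3 + 21*22 + 28 mod 31 = 9
LHS = RHS

Yes, on the curve


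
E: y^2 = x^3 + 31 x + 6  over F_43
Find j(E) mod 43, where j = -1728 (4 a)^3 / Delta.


Delta = -16(4 a^3 + 27 b^2) mod 43 = 10
-1728 * (4 a)^3 = -1728 * (4*31)^3 mod 43 = 11
j = 11 * 10^(-1) mod 43 = 14

j = 14 (mod 43)


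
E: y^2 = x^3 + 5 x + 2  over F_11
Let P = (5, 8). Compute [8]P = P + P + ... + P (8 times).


k = 8 = 1000_2 (binary, LSB first: 0001)
Double-and-add from P = (5, 8):
  bit 0 = 0: acc unchanged = O
  bit 1 = 0: acc unchanged = O
  bit 2 = 0: acc unchanged = O
  bit 3 = 1: acc = O + (4, 3) = (4, 3)

8P = (4, 3)


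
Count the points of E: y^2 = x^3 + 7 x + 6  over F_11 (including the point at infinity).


For each x in F_11, count y with y^2 = x^3 + 7 x + 6 mod 11:
  x = 1: RHS = 3, y in [5, 6]  -> 2 point(s)
  x = 5: RHS = 1, y in [1, 10]  -> 2 point(s)
  x = 6: RHS = 0, y in [0]  -> 1 point(s)
  x = 10: RHS = 9, y in [3, 8]  -> 2 point(s)
Affine points: 7. Add the point at infinity: total = 8.

#E(F_11) = 8


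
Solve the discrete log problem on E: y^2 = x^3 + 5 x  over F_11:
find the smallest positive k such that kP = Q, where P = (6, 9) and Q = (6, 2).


Enumerate multiples of P until we hit Q = (6, 2):
  1P = (6, 9)
  2P = (3, 8)
  3P = (7, 9)
  4P = (9, 2)
  5P = (10, 4)
  6P = (0, 0)
  7P = (10, 7)
  8P = (9, 9)
  9P = (7, 2)
  10P = (3, 3)
  11P = (6, 2)
Match found at i = 11.

k = 11


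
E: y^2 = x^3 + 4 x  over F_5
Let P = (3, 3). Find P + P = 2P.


Doubling: s = (3 x1^2 + a) / (2 y1)
s = (3*3^2 + 4) / (2*3) mod 5 = 1
x3 = s^2 - 2 x1 mod 5 = 1^2 - 2*3 = 0
y3 = s (x1 - x3) - y1 mod 5 = 1 * (3 - 0) - 3 = 0

2P = (0, 0)


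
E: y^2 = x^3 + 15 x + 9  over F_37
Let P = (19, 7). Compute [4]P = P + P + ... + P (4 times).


k = 4 = 100_2 (binary, LSB first: 001)
Double-and-add from P = (19, 7):
  bit 0 = 0: acc unchanged = O
  bit 1 = 0: acc unchanged = O
  bit 2 = 1: acc = O + (17, 21) = (17, 21)

4P = (17, 21)


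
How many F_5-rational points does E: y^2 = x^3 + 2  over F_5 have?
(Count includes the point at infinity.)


For each x in F_5, count y with y^2 = x^3 + 0 x + 2 mod 5:
  x = 2: RHS = 0, y in [0]  -> 1 point(s)
  x = 3: RHS = 4, y in [2, 3]  -> 2 point(s)
  x = 4: RHS = 1, y in [1, 4]  -> 2 point(s)
Affine points: 5. Add the point at infinity: total = 6.

#E(F_5) = 6


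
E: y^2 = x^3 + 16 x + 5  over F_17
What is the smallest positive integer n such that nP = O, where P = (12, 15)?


Compute successive multiples of P until we hit O:
  1P = (12, 15)
  2P = (8, 13)
  3P = (10, 3)
  4P = (14, 7)
  5P = (7, 16)
  6P = (13, 9)
  7P = (11, 13)
  8P = (15, 13)
  ... (continuing to 17P)
  17P = O

ord(P) = 17


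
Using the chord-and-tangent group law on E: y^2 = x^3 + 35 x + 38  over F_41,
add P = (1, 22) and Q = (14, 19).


P != Q, so use the chord formula.
s = (y2 - y1) / (x2 - x1) = (38) / (13) mod 41 = 25
x3 = s^2 - x1 - x2 mod 41 = 25^2 - 1 - 14 = 36
y3 = s (x1 - x3) - y1 mod 41 = 25 * (1 - 36) - 22 = 5

P + Q = (36, 5)


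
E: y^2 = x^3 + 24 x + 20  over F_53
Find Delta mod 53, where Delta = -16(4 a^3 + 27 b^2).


4 a^3 + 27 b^2 = 4*24^3 + 27*20^2 = 55296 + 10800 = 66096
Delta = -16 * (66096) = -1057536
Delta mod 53 = 26

Delta = 26 (mod 53)


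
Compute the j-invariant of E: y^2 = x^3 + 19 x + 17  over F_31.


Delta = -16(4 a^3 + 27 b^2) mod 31 = 4
-1728 * (4 a)^3 = -1728 * (4*19)^3 mod 31 = 4
j = 4 * 4^(-1) mod 31 = 1

j = 1 (mod 31)


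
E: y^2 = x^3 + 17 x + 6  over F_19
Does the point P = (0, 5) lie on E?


Check whether y^2 = x^3 + 17 x + 6 (mod 19) for (x, y) = (0, 5).
LHS: y^2 = 5^2 mod 19 = 6
RHS: x^3 + 17 x + 6 = 0^3 + 17*0 + 6 mod 19 = 6
LHS = RHS

Yes, on the curve


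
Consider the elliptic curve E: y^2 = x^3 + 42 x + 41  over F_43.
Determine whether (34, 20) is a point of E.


Check whether y^2 = x^3 + 42 x + 41 (mod 43) for (x, y) = (34, 20).
LHS: y^2 = 20^2 mod 43 = 13
RHS: x^3 + 42 x + 41 = 34^3 + 42*34 + 41 mod 43 = 9
LHS != RHS

No, not on the curve


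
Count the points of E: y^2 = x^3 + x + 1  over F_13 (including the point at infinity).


For each x in F_13, count y with y^2 = x^3 + 1 x + 1 mod 13:
  x = 0: RHS = 1, y in [1, 12]  -> 2 point(s)
  x = 1: RHS = 3, y in [4, 9]  -> 2 point(s)
  x = 4: RHS = 4, y in [2, 11]  -> 2 point(s)
  x = 5: RHS = 1, y in [1, 12]  -> 2 point(s)
  x = 7: RHS = 0, y in [0]  -> 1 point(s)
  x = 8: RHS = 1, y in [1, 12]  -> 2 point(s)
  x = 10: RHS = 10, y in [6, 7]  -> 2 point(s)
  x = 11: RHS = 4, y in [2, 11]  -> 2 point(s)
  x = 12: RHS = 12, y in [5, 8]  -> 2 point(s)
Affine points: 17. Add the point at infinity: total = 18.

#E(F_13) = 18


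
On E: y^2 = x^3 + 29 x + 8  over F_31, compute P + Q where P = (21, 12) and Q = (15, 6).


P != Q, so use the chord formula.
s = (y2 - y1) / (x2 - x1) = (25) / (25) mod 31 = 1
x3 = s^2 - x1 - x2 mod 31 = 1^2 - 21 - 15 = 27
y3 = s (x1 - x3) - y1 mod 31 = 1 * (21 - 27) - 12 = 13

P + Q = (27, 13)


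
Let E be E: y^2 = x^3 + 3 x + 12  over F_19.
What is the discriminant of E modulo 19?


4 a^3 + 27 b^2 = 4*3^3 + 27*12^2 = 108 + 3888 = 3996
Delta = -16 * (3996) = -63936
Delta mod 19 = 18

Delta = 18 (mod 19)


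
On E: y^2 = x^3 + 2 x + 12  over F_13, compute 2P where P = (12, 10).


k = 2 = 10_2 (binary, LSB first: 01)
Double-and-add from P = (12, 10):
  bit 0 = 0: acc unchanged = O
  bit 1 = 1: acc = O + (11, 0) = (11, 0)

2P = (11, 0)


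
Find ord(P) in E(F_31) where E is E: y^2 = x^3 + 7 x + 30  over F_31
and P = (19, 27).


Compute successive multiples of P until we hit O:
  1P = (19, 27)
  2P = (21, 13)
  3P = (9, 27)
  4P = (3, 4)
  5P = (17, 3)
  6P = (15, 21)
  7P = (7, 22)
  8P = (14, 19)
  ... (continuing to 38P)
  38P = O

ord(P) = 38


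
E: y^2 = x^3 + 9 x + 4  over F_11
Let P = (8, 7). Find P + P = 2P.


Doubling: s = (3 x1^2 + a) / (2 y1)
s = (3*8^2 + 9) / (2*7) mod 11 = 1
x3 = s^2 - 2 x1 mod 11 = 1^2 - 2*8 = 7
y3 = s (x1 - x3) - y1 mod 11 = 1 * (8 - 7) - 7 = 5

2P = (7, 5)


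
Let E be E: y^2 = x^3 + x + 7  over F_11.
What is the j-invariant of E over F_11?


Delta = -16(4 a^3 + 27 b^2) mod 11 = 9
-1728 * (4 a)^3 = -1728 * (4*1)^3 mod 11 = 2
j = 2 * 9^(-1) mod 11 = 10

j = 10 (mod 11)


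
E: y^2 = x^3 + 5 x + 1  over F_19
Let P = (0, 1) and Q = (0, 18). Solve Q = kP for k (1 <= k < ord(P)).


Enumerate multiples of P until we hit Q = (0, 18):
  1P = (0, 1)
  2P = (11, 0)
  3P = (0, 18)
Match found at i = 3.

k = 3


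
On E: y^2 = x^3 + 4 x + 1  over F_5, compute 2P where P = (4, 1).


Doubling: s = (3 x1^2 + a) / (2 y1)
s = (3*4^2 + 4) / (2*1) mod 5 = 1
x3 = s^2 - 2 x1 mod 5 = 1^2 - 2*4 = 3
y3 = s (x1 - x3) - y1 mod 5 = 1 * (4 - 3) - 1 = 0

2P = (3, 0)


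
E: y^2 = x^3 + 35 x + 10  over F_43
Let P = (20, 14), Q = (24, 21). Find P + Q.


P != Q, so use the chord formula.
s = (y2 - y1) / (x2 - x1) = (7) / (4) mod 43 = 34
x3 = s^2 - x1 - x2 mod 43 = 34^2 - 20 - 24 = 37
y3 = s (x1 - x3) - y1 mod 43 = 34 * (20 - 37) - 14 = 10

P + Q = (37, 10)


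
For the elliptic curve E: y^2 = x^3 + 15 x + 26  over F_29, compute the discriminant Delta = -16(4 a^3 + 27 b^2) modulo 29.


4 a^3 + 27 b^2 = 4*15^3 + 27*26^2 = 13500 + 18252 = 31752
Delta = -16 * (31752) = -508032
Delta mod 29 = 19

Delta = 19 (mod 29)


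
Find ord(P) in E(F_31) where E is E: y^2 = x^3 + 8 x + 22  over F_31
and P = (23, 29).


Compute successive multiples of P until we hit O:
  1P = (23, 29)
  2P = (5, 1)
  3P = (28, 8)
  4P = (15, 18)
  5P = (7, 24)
  6P = (8, 28)
  7P = (4, 26)
  8P = (6, 21)
  ... (continuing to 22P)
  22P = O

ord(P) = 22


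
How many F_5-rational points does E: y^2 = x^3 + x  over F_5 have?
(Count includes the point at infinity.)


For each x in F_5, count y with y^2 = x^3 + 1 x + 0 mod 5:
  x = 0: RHS = 0, y in [0]  -> 1 point(s)
  x = 2: RHS = 0, y in [0]  -> 1 point(s)
  x = 3: RHS = 0, y in [0]  -> 1 point(s)
Affine points: 3. Add the point at infinity: total = 4.

#E(F_5) = 4


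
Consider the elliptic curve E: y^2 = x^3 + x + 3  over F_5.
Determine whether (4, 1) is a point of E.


Check whether y^2 = x^3 + 1 x + 3 (mod 5) for (x, y) = (4, 1).
LHS: y^2 = 1^2 mod 5 = 1
RHS: x^3 + 1 x + 3 = 4^3 + 1*4 + 3 mod 5 = 1
LHS = RHS

Yes, on the curve


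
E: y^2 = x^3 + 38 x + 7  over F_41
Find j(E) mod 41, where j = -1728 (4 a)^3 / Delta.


Delta = -16(4 a^3 + 27 b^2) mod 41 = 35
-1728 * (4 a)^3 = -1728 * (4*38)^3 mod 41 = 36
j = 36 * 35^(-1) mod 41 = 35

j = 35 (mod 41)


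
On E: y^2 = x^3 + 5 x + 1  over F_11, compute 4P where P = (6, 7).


k = 4 = 100_2 (binary, LSB first: 001)
Double-and-add from P = (6, 7):
  bit 0 = 0: acc unchanged = O
  bit 1 = 0: acc unchanged = O
  bit 2 = 1: acc = O + (9, 7) = (9, 7)

4P = (9, 7)


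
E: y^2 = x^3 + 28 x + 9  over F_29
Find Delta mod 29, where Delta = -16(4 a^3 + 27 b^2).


4 a^3 + 27 b^2 = 4*28^3 + 27*9^2 = 87808 + 2187 = 89995
Delta = -16 * (89995) = -1439920
Delta mod 29 = 17

Delta = 17 (mod 29)


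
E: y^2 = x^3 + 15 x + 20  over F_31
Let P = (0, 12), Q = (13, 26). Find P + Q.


P != Q, so use the chord formula.
s = (y2 - y1) / (x2 - x1) = (14) / (13) mod 31 = 13
x3 = s^2 - x1 - x2 mod 31 = 13^2 - 0 - 13 = 1
y3 = s (x1 - x3) - y1 mod 31 = 13 * (0 - 1) - 12 = 6

P + Q = (1, 6)


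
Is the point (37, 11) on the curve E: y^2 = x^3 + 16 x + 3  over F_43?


Check whether y^2 = x^3 + 16 x + 3 (mod 43) for (x, y) = (37, 11).
LHS: y^2 = 11^2 mod 43 = 35
RHS: x^3 + 16 x + 3 = 37^3 + 16*37 + 3 mod 43 = 35
LHS = RHS

Yes, on the curve


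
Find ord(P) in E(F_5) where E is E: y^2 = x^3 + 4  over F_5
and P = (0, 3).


Compute successive multiples of P until we hit O:
  1P = (0, 3)
  2P = (0, 2)
  3P = O

ord(P) = 3


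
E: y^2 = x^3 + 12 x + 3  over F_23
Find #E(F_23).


For each x in F_23, count y with y^2 = x^3 + 12 x + 3 mod 23:
  x = 0: RHS = 3, y in [7, 16]  -> 2 point(s)
  x = 1: RHS = 16, y in [4, 19]  -> 2 point(s)
  x = 2: RHS = 12, y in [9, 14]  -> 2 point(s)
  x = 4: RHS = 0, y in [0]  -> 1 point(s)
  x = 5: RHS = 4, y in [2, 21]  -> 2 point(s)
  x = 7: RHS = 16, y in [4, 19]  -> 2 point(s)
  x = 8: RHS = 13, y in [6, 17]  -> 2 point(s)
  x = 9: RHS = 12, y in [9, 14]  -> 2 point(s)
  x = 12: RHS = 12, y in [9, 14]  -> 2 point(s)
  x = 15: RHS = 16, y in [4, 19]  -> 2 point(s)
  x = 16: RHS = 13, y in [6, 17]  -> 2 point(s)
  x = 18: RHS = 2, y in [5, 18]  -> 2 point(s)
  x = 19: RHS = 6, y in [11, 12]  -> 2 point(s)
  x = 20: RHS = 9, y in [3, 20]  -> 2 point(s)
  x = 22: RHS = 13, y in [6, 17]  -> 2 point(s)
Affine points: 29. Add the point at infinity: total = 30.

#E(F_23) = 30


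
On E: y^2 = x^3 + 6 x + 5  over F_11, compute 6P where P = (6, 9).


k = 6 = 110_2 (binary, LSB first: 011)
Double-and-add from P = (6, 9):
  bit 0 = 0: acc unchanged = O
  bit 1 = 1: acc = O + (0, 7) = (0, 7)
  bit 2 = 1: acc = (0, 7) + (4, 7) = (7, 4)

6P = (7, 4)


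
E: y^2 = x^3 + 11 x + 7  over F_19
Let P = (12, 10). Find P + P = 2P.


Doubling: s = (3 x1^2 + a) / (2 y1)
s = (3*12^2 + 11) / (2*10) mod 19 = 6
x3 = s^2 - 2 x1 mod 19 = 6^2 - 2*12 = 12
y3 = s (x1 - x3) - y1 mod 19 = 6 * (12 - 12) - 10 = 9

2P = (12, 9)


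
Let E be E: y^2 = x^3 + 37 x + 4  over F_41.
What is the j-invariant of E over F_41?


Delta = -16(4 a^3 + 27 b^2) mod 41 = 13
-1728 * (4 a)^3 = -1728 * (4*37)^3 mod 41 = 17
j = 17 * 13^(-1) mod 41 = 36

j = 36 (mod 41)


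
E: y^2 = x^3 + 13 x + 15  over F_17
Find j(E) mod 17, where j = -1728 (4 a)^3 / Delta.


Delta = -16(4 a^3 + 27 b^2) mod 17 = 5
-1728 * (4 a)^3 = -1728 * (4*13)^3 mod 17 = 6
j = 6 * 5^(-1) mod 17 = 8

j = 8 (mod 17)


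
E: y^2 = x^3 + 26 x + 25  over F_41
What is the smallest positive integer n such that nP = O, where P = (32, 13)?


Compute successive multiples of P until we hit O:
  1P = (32, 13)
  2P = (26, 27)
  3P = (34, 19)
  4P = (25, 8)
  5P = (23, 11)
  6P = (23, 30)
  7P = (25, 33)
  8P = (34, 22)
  ... (continuing to 11P)
  11P = O

ord(P) = 11


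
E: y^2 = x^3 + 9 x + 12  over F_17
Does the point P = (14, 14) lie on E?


Check whether y^2 = x^3 + 9 x + 12 (mod 17) for (x, y) = (14, 14).
LHS: y^2 = 14^2 mod 17 = 9
RHS: x^3 + 9 x + 12 = 14^3 + 9*14 + 12 mod 17 = 9
LHS = RHS

Yes, on the curve


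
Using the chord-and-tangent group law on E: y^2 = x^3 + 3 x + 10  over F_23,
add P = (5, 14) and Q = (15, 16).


P != Q, so use the chord formula.
s = (y2 - y1) / (x2 - x1) = (2) / (10) mod 23 = 14
x3 = s^2 - x1 - x2 mod 23 = 14^2 - 5 - 15 = 15
y3 = s (x1 - x3) - y1 mod 23 = 14 * (5 - 15) - 14 = 7

P + Q = (15, 7)


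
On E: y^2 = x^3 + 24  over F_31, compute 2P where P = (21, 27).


Doubling: s = (3 x1^2 + a) / (2 y1)
s = (3*21^2 + 0) / (2*27) mod 31 = 9
x3 = s^2 - 2 x1 mod 31 = 9^2 - 2*21 = 8
y3 = s (x1 - x3) - y1 mod 31 = 9 * (21 - 8) - 27 = 28

2P = (8, 28)


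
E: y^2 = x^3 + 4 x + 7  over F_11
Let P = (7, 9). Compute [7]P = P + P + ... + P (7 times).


k = 7 = 111_2 (binary, LSB first: 111)
Double-and-add from P = (7, 9):
  bit 0 = 1: acc = O + (7, 9) = (7, 9)
  bit 1 = 1: acc = (7, 9) + (1, 1) = (6, 7)
  bit 2 = 1: acc = (6, 7) + (2, 1) = (8, 1)

7P = (8, 1)


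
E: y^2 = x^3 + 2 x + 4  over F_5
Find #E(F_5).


For each x in F_5, count y with y^2 = x^3 + 2 x + 4 mod 5:
  x = 0: RHS = 4, y in [2, 3]  -> 2 point(s)
  x = 2: RHS = 1, y in [1, 4]  -> 2 point(s)
  x = 4: RHS = 1, y in [1, 4]  -> 2 point(s)
Affine points: 6. Add the point at infinity: total = 7.

#E(F_5) = 7


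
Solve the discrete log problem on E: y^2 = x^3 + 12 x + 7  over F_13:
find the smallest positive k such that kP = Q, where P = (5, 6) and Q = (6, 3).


Enumerate multiples of P until we hit Q = (6, 3):
  1P = (5, 6)
  2P = (6, 3)
Match found at i = 2.

k = 2


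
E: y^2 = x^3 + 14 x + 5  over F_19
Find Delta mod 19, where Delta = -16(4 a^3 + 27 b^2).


4 a^3 + 27 b^2 = 4*14^3 + 27*5^2 = 10976 + 675 = 11651
Delta = -16 * (11651) = -186416
Delta mod 19 = 12

Delta = 12 (mod 19)
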